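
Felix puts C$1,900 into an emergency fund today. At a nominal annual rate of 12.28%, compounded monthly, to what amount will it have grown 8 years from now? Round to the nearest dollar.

C$5,049

Periodic rate i = 0.1228/12 = 0.0102333; n = 8 × 12 = 96 periods.
1,900 × (1+0.0102333)^96 = 1,900 × 2.657557 = 5,049.3590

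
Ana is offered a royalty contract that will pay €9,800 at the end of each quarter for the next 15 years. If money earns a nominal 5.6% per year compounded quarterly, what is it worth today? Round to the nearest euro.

€396,037

With 4 periods per year: i = 0.014, n = 60.
Annuity factor a(60|0.014) = 40.411937; PV = 9800 × 40.411937 = 396,036.9874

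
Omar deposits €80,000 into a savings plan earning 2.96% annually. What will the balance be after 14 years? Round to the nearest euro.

€120,351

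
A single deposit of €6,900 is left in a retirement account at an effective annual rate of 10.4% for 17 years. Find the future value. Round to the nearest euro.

€37,096

FV = 6,900 × (1 + 0.104)^17 = 37,095.6802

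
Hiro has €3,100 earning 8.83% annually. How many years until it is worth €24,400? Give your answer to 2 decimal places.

24.38 years

n = ln(24400/3100) / ln(1+0.0883) = ln(7.87097) / 0.084617 = 24.3826 years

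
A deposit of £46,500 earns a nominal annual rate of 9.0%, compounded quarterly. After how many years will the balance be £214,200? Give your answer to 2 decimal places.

17.16 years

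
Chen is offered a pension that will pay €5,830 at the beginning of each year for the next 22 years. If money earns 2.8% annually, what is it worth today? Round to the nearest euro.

PV = PMT · [1 − (1+i)^(−n)] / i × (1+i) = 5830 · 16.716286 = 97,455.9466
(Beginning-of-period payments → annuity-due factor ×(1+i).)

€97,456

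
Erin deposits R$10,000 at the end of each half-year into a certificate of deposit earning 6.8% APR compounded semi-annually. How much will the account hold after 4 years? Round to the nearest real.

Periodic rate i = 0.068/2 = 0.034; n = 4 × 2 = 8 periods.
Accumulation factor s(8|0.034) = 9.019563; FV = 10000 × 9.019563 = 90,195.6340

R$90,196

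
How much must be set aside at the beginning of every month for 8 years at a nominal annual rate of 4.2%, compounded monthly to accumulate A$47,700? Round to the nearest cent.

i = 0.042/12 = 0.0035 per month; n = 8·12 = 96.
PMT = 47700 / ( [(1+0.0035)^96 − 1] / 0.0035 × (1+i) ) = 47700 / 114.260910 = 417.4656

A$417.47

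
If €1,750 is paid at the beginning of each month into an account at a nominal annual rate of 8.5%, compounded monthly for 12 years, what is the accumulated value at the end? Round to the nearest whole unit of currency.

Periodic rate i = 0.085/12 = 0.00708333; n = 12 × 12 = 144 periods.
FV = 1750 × [(1+0.00708333)^144 − 1] / 0.00708333 × (1+i) = 1750 × 250.691462 = 438,710.0582
(Beginning-of-period payments → annuity-due factor ×(1+i).)

€438,710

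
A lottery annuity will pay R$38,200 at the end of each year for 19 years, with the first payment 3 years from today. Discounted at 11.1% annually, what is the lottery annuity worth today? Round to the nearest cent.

R$241,077.45

PV at t=2 (ordinary 19-year annuity): 38200 × a(19|0.111) = 38200 × 7.789711 = 297,566.9563
PV₀ = 297,566.9563 / (1+0.111)^2 = 297,566.9563 / 1.234321 = 241,077.4477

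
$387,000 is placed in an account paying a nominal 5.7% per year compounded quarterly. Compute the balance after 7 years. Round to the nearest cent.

Periodic rate i = 0.057/4 = 0.01425; n = 7 × 4 = 28 periods.
387,000 × (1+0.01425)^28 = 387,000 × 1.486143 = 575,137.1534

$575,137.15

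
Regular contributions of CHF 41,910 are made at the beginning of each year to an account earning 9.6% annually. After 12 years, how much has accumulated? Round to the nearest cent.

FV = 41910 × [(1+0.096)^12 − 1] / 0.096 × (1+i) = 41910 × 22.881110 = 958,947.3294
Payments are at the start of each period, so multiply by (1+i).

CHF 958,947.33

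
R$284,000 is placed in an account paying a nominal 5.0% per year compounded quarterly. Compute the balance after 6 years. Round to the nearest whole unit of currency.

With 4 periods per year: i = 0.0125, n = 24.
FV = 284,000 × (1 + 0.0125)^24 = 382,647.6983

R$382,648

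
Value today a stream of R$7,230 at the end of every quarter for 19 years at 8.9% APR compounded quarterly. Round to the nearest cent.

With 4 periods per year: i = 0.02225, n = 76.
Annuity factor a(76|0.02225) = 36.504083; PV = 7230 × 36.504083 = 263,924.5203

R$263,924.52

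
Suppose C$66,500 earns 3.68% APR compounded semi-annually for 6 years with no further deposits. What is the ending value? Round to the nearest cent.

Periodic rate i = 0.0368/2 = 0.0184; n = 6 × 2 = 12 periods.
FV = PV·(1+i)^n = 66,500 × 1.244574 = 82,764.1641

C$82,764.16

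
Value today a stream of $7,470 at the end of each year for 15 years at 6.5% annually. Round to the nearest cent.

Annuity factor a(15|0.065) = 9.402669; PV = 7470 × 9.402669 = 70,237.9363

$70,237.94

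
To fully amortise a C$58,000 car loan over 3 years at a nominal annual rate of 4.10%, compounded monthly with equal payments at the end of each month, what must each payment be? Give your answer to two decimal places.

C$1,714.97

Periodic rate i = 0.041/12 = 0.00341667; n = 3 × 12 = 36 periods.
Annuity-PV factor = 33.819786; PMT = 58000 / 33.819786 = 1,714.9724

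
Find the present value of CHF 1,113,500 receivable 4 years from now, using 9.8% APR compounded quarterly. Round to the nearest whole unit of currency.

CHF 755,960

With 4 periods per year: i = 0.0245, n = 16.
Discount factor = (1+0.0245)^(−16) = 0.678904; PV = 1,113,500 × 0.678904 = 755,960.0021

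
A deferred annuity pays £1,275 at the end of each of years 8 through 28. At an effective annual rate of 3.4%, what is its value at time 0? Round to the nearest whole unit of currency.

PV at t=7 (ordinary 21-year annuity): 1275 × a(21|0.034) = 1275 × 14.837395 = 18,917.6792
Discount back 7 years: 18,917.6792 × (1+0.034)^(−7) = 18,917.6792 × 0.791327 = 14,970.0787

£14,970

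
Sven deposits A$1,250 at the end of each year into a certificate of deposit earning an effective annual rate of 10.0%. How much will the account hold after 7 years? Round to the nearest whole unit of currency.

FV = 1250 × [(1+0.1)^7 − 1] / 0.1 = 1250 × 9.487171 = 11,858.9638

A$11,859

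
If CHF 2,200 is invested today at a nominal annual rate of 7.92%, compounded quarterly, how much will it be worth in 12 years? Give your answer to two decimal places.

CHF 5,638.23

Periodic rate i = 0.0792/4 = 0.0198; n = 12 × 4 = 48 periods.
FV = PV·(1+i)^n = 2,200 × 2.562833 = 5,638.2334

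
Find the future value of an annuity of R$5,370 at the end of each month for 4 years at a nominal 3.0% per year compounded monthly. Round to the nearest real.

R$273,501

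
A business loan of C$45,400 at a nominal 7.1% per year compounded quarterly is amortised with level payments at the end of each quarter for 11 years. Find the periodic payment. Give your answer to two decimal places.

C$1,495.35

i = 0.071/4 = 0.01775 per quarter; n = 11·4 = 44.
Annuity-PV factor = 30.360803; PMT = 45400 / 30.360803 = 1,495.3491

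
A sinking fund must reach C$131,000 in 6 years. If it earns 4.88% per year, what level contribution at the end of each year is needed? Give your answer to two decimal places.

FV-annuity factor = 6.781406; PMT = 131000 / 6.781406 = 19,317.5271

C$19,317.53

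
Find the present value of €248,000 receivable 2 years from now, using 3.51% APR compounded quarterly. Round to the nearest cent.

€231,258.23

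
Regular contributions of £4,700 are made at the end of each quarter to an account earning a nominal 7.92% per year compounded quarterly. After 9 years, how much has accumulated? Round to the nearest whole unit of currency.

With 4 periods per year: i = 0.0198, n = 36.
FV = 4700 × [(1+0.0198)^36 − 1] / 0.0198 = 4700 × 51.794820 = 243,435.6546

£243,436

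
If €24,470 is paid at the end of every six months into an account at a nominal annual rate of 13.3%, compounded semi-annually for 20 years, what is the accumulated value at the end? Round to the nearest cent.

€4,465,363.05

With 2 periods per year: i = 0.0665, n = 40.
FV = PMT · [(1+i)^n − 1] / i = 24470 · 182.483165 = 4,465,363.0518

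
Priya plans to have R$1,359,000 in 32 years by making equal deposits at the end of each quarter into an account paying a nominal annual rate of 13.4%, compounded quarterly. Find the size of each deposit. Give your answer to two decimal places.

Periodic rate i = 0.134/4 = 0.0335; n = 32 × 4 = 128 periods.
PMT = 1.359e+06 / ( [(1+0.0335)^128 − 1] / 0.0335 ) = 1.359e+06 / 1996.416649 = 680.7196

R$680.72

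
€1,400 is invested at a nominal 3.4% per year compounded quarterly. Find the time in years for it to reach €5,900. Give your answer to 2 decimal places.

Periodic rate i = 0.034/4 = 0.0085.
n = ln(5900/1400) / ln(1+0.0085) = ln(4.21429) / 0.008464 = 169.9512 quarters
= 169.9512/4 years

42.49 years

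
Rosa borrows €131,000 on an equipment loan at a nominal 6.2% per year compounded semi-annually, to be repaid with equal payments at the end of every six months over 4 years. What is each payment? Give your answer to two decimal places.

€18,740.59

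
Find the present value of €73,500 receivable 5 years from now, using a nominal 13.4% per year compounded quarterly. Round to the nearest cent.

€38,025.74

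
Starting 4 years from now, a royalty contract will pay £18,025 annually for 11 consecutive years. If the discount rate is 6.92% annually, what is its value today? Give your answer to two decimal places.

Value one period before first payment (t=3): 18025 × [1 − (1+0.0692)^(−11)] / 0.0692 = 18025 × 7.528646 = 135,703.8468
Discount back 3 years: 135,703.8468 × (1+0.0692)^(−3) = 135,703.8468 × 0.818132 = 111,023.6008

£111,023.60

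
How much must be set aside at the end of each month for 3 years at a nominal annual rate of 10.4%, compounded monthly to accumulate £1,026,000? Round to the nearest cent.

£24,407.15

Periodic rate i = 0.104/12 = 0.00866667; n = 3 × 12 = 36 periods.
FV-annuity factor = 42.036864; PMT = 1.026e+06 / 42.036864 = 24,407.1489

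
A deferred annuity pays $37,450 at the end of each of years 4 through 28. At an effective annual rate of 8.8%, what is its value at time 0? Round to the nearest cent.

$290,312.36

PV at t=3 (ordinary 25-year annuity): 37450 × a(25|0.088) = 37450 × 9.983904 = 373,897.1938
Discount back 3 years: 373,897.1938 × (1+0.088)^(−3) = 373,897.1938 × 0.776450 = 290,312.3556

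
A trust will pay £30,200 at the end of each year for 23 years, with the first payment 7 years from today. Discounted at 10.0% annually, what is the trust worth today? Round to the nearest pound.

£151,433

PV at t=6 (ordinary 23-year annuity): 30200 × a(23|0.1) = 30200 × 8.883218 = 268,273.1963
PV₀ = 268,273.1963 / (1+0.1)^6 = 268,273.1963 / 1.771561 = 151,433.2255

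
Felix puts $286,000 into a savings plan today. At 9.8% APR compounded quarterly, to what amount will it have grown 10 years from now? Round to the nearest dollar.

$753,086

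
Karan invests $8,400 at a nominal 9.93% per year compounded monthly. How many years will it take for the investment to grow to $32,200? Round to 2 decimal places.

Periodic rate i = 0.0993/12 = 0.008275.
n = ln(32200/8400) / ln(1+0.008275) = ln(3.83333) / 0.008241 = 163.0558 months
= 163.0558/12 years

13.59 years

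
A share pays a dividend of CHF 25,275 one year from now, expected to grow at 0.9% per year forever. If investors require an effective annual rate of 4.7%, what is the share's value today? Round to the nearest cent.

PV = D₁/(r − g) = 25275/(0.047 − 0.009) = 665,131.5789

CHF 665,131.58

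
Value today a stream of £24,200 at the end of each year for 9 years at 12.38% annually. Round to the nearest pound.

PV = 24200 × [1 − (1+0.1238)^(−9)] / 0.1238 = 24200 × 5.252156 = 127,102.1841

£127,102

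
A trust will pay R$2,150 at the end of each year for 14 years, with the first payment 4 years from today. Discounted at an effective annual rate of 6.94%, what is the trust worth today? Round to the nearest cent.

Value one period before first payment (t=3): 2150 × [1 − (1+0.0694)^(−14)] / 0.0694 = 2150 × 8.777023 = 18,870.5986
Discount back 3 years: 18,870.5986 × (1+0.0694)^(−3) = 18,870.5986 × 0.817673 = 15,429.9720

R$15,429.97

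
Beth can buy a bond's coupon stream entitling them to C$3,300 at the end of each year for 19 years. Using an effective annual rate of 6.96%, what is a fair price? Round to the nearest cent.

PV = 3300 × [1 − (1+0.0696)^(−19)] / 0.0696 = 3300 × 10.366671 = 34,210.0152

C$34,210.02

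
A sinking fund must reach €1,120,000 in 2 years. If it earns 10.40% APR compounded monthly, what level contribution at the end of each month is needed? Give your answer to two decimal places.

Periodic rate i = 0.104/12 = 0.00866667; n = 2 × 12 = 24 periods.
FV-annuity factor = 26.551189; PMT = 1.12e+06 / 26.551189 = 42,182.6691

€42,182.67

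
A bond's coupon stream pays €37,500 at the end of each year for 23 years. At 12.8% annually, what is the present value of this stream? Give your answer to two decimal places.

PV = 37500 × [1 − (1+0.128)^(−23)] / 0.128 = 37500 × 7.323081 = 274,615.5412

€274,615.54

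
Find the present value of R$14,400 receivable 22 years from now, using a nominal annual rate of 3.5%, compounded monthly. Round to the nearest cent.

R$6,674.86

With 12 periods per year: i = 0.00291667, n = 264.
PV = 14,400 / (1 + 0.00291667)^264 = 14,400 / 2.157347 = 6,674.8648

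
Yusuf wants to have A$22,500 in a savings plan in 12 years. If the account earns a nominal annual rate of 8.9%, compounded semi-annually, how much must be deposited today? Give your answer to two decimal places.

A$7,913.70

With 2 periods per year: i = 0.0445, n = 24.
PV = FV·(1+i)^(−n) = 22,500 × 0.351720 = 7,913.7050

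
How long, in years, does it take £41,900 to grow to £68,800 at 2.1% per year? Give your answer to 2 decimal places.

23.86 years

n = ln(68800/41900) / ln(1+0.021) = ln(1.64200) / 0.020783 = 23.8622 years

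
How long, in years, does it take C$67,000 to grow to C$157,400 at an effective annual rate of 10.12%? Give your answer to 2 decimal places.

8.86 years

n = ln(157400/67000) / ln(1+0.1012) = ln(2.34925) / 0.096400 = 8.8599 years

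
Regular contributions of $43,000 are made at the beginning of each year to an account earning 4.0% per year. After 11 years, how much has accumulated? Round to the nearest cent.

Accumulation factor s(11|0.04) × (1+i) = 14.025805; FV = 43000 × 14.025805 = 603,109.6350
Payments are at the start of each period, so multiply by (1+i).

$603,109.63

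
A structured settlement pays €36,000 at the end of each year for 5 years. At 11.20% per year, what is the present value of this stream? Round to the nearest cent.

€132,385.60

PV = PMT · [1 − (1+i)^(−n)] / i = 36000 · 3.677378 = 132,385.5970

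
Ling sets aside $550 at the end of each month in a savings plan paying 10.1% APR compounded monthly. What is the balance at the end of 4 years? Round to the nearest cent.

With 12 periods per year: i = 0.00841667, n = 48.
Accumulation factor s(48|0.00841667) = 58.844408; FV = 550 × 58.844408 = 32,364.4245

$32,364.42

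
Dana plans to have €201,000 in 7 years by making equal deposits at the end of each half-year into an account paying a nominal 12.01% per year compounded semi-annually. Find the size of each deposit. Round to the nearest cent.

With 2 periods per year: i = 0.06005, n = 14.
PMT = 201000 / ( [(1+0.06005)^14 − 1] / 0.06005 ) = 201000 / 21.022439 = 9,561.2122

€9,561.21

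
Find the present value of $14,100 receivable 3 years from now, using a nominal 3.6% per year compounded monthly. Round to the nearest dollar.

$12,659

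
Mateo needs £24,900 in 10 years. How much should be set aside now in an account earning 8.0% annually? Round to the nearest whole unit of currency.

£11,534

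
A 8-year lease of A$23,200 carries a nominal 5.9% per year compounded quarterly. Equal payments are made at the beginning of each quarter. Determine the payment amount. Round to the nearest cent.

i = 0.059/4 = 0.01475 per quarter; n = 8·4 = 32.
PMT = 23200 / ( [1 − (1+0.01475)^(−32)] / 0.01475 × (1+i) ) = 23200 / 25.736303 = 901.4504

A$901.45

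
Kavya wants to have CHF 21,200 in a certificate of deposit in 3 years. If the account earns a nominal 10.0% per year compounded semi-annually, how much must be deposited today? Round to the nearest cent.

With 2 periods per year: i = 0.05, n = 6.
PV = FV·(1+i)^(−n) = 21,200 × 0.746215 = 15,819.7664

CHF 15,819.77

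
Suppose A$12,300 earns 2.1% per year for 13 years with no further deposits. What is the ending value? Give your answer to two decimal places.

A$16,115.35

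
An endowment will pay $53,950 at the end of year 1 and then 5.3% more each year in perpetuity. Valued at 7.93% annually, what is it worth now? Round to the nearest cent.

PV = PMT / (i − g) = 53950 / (0.0793 − 0.053) = 53950 / 0.026300 = 2,051,330.7985

$2,051,330.80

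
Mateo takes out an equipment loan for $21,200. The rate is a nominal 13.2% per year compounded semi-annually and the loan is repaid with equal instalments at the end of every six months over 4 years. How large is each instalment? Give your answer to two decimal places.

$3,495.48

With 2 periods per year: i = 0.066, n = 8.
PMT = 21200 / ( [1 − (1+0.066)^(−8)] / 0.066 ) = 21200 / 6.064978 = 3,495.4787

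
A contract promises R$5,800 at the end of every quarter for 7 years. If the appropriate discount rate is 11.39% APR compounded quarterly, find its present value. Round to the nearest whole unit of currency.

R$110,889

i = 0.1139/4 = 0.028475 per quarter; n = 7·4 = 28.
Annuity factor a(28|0.028475) = 19.118835; PV = 5800 × 19.118835 = 110,889.2440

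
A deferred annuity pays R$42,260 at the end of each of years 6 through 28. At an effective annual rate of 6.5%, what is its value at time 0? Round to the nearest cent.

R$363,047.09

Value one period before first payment (t=5): 42260 × [1 − (1+0.065)^(−23)] / 0.065 = 42260 × 11.770137 = 497,405.9781
PV₀ = 497,405.9781 / (1+0.065)^5 = 497,405.9781 / 1.370087 = 363,047.0914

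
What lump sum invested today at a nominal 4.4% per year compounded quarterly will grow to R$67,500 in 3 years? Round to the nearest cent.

With 4 periods per year: i = 0.011, n = 12.
Discount factor = (1+0.011)^(−12) = 0.876973; PV = 67,500 × 0.876973 = 59,195.6653

R$59,195.67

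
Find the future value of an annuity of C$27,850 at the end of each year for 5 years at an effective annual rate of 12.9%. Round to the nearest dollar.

Accumulation factor s(5|0.129) = 6.467420; FV = 27850 × 6.467420 = 180,117.6572

C$180,118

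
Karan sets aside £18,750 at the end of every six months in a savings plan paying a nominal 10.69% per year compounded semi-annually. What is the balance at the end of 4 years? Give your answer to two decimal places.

£181,270.22

i = 0.1069/2 = 0.05345 per half-year; n = 4·2 = 8.
FV = PMT · [(1+i)^n − 1] / i = 18750 · 9.667745 = 181,270.2208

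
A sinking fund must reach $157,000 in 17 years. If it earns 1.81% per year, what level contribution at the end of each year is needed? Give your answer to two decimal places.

$7,969.88

FV-annuity factor = 19.699176; PMT = 157000 / 19.699176 = 7,969.8763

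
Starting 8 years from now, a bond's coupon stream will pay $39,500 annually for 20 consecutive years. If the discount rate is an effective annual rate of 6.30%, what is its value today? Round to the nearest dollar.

$288,348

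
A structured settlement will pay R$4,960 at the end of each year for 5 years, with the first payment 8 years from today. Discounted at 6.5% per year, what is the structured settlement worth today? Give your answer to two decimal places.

R$13,264.06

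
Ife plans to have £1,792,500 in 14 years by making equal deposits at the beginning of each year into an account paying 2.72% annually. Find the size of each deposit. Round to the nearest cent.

FV-annuity factor × (1+i) = 17.221817; PMT = 1.7925e+06 / 17.221817 = 104,083.0947

£104,083.09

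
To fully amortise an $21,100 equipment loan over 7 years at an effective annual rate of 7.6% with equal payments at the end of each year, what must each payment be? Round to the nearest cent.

$3,997.45

Annuity-PV factor = 5.278361; PMT = 21100 / 5.278361 = 3,997.4528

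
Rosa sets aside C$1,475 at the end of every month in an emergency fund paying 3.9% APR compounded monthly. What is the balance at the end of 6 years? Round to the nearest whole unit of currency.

C$119,436

With 12 periods per year: i = 0.00325, n = 72.
Accumulation factor s(72|0.00325) = 80.973883; FV = 1475 × 80.973883 = 119,436.4779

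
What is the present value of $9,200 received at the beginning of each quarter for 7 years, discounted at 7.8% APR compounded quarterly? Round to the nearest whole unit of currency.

$200,905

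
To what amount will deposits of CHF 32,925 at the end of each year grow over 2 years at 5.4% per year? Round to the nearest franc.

CHF 67,628

FV = PMT · [(1+i)^n − 1] / i = 32925 · 2.054000 = 67,627.9500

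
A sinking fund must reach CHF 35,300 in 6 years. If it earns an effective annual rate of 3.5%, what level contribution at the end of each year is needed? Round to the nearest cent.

PMT = 35300 / ( [(1+0.035)^6 − 1] / 0.035 ) = 35300 / 6.550152 = 5,389.1878

CHF 5,389.19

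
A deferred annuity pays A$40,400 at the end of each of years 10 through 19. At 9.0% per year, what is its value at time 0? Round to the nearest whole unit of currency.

PV at t=9 (ordinary 10-year annuity): 40400 × a(10|0.09) = 40400 × 6.417658 = 259,273.3711
Discount back 9 years: 259,273.3711 × (1+0.09)^(−9) = 259,273.3711 × 0.460428 = 119,376.6626

A$119,377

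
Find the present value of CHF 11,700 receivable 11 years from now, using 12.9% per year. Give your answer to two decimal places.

PV = FV·(1+i)^(−n) = 11,700 × 0.263249 = 3,080.0127

CHF 3,080.01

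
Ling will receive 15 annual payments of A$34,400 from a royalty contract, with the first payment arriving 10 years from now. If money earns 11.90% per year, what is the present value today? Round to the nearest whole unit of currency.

A$85,627

Value one period before first payment (t=9): 34400 × [1 − (1+0.119)^(−15)] / 0.119 = 34400 × 6.847389 = 235,550.1980
Discount back 9 years: 235,550.1980 × (1+0.119)^(−9) = 235,550.1980 × 0.363521 = 85,627.3877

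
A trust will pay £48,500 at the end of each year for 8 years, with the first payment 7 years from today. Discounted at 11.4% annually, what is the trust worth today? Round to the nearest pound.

Value one period before first payment (t=6): 48500 × [1 − (1+0.114)^(−8)] / 0.114 = 48500 × 5.073532 = 246,066.3032
PV₀ = 246,066.3032 / (1+0.114)^6 = 246,066.3032 / 1.911222 = 128,748.1507

£128,748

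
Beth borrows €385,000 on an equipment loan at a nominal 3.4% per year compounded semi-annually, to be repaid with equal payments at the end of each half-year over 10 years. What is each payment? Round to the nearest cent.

€22,869.20

i = 0.034/2 = 0.017 per half-year; n = 10·2 = 20.
Annuity-PV factor = 16.834869; PMT = 385000 / 16.834869 = 22,869.2009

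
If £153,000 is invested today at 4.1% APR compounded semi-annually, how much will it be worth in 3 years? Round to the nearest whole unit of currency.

Periodic rate i = 0.041/2 = 0.0205; n = 3 × 2 = 6 periods.
FV = PV·(1+i)^n = 153,000 × 1.129479 = 172,810.2447

£172,810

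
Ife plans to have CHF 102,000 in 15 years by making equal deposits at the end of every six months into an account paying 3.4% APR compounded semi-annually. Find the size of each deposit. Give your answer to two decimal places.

CHF 2,634.58

Periodic rate i = 0.034/2 = 0.017; n = 15 × 2 = 30 periods.
PMT = 102000 / ( [(1+0.017)^30 − 1] / 0.017 ) = 102000 / 38.715778 = 2,634.5848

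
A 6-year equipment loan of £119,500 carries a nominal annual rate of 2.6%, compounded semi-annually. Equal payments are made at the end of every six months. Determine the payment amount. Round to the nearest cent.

i = 0.026/2 = 0.013 per half-year; n = 6·2 = 12.
Annuity-PV factor = 11.044637; PMT = 119500 / 11.044637 = 10,819.7305

£10,819.73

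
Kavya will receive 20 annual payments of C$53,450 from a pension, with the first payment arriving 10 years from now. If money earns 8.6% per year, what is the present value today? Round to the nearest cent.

C$238,983.48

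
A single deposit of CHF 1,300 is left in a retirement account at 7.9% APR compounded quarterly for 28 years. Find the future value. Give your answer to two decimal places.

CHF 11,620.89

Periodic rate i = 0.079/4 = 0.01975; n = 28 × 4 = 112 periods.
FV = PV·(1+i)^n = 1,300 × 8.939145 = 11,620.8881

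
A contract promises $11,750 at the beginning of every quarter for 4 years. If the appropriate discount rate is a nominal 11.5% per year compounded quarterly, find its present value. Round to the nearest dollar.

$153,297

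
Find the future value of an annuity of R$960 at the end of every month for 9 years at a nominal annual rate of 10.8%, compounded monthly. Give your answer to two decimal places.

R$174,054.19

i = 0.108/12 = 0.009 per month; n = 9·12 = 108.
Accumulation factor s(108|0.009) = 181.306446; FV = 960 × 181.306446 = 174,054.1878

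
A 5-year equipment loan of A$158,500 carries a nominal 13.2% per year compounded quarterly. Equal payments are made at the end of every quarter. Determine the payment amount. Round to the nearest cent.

A$10,951.37

Periodic rate i = 0.132/4 = 0.033; n = 5 × 4 = 20 periods.
PMT = 158500 / ( [1 − (1+0.033)^(−20)] / 0.033 ) = 158500 / 14.473077 = 10,951.3684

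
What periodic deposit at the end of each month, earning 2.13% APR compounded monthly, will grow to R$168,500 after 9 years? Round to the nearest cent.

R$1,416.80

Periodic rate i = 0.0213/12 = 0.001775; n = 9 × 12 = 108 periods.
FV-annuity factor = 118.930280; PMT = 168500 / 118.930280 = 1,416.7965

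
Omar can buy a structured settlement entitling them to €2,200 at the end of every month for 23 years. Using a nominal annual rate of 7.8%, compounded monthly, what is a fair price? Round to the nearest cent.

€281,849.83

With 12 periods per year: i = 0.0065, n = 276.
PV = PMT · [1 − (1+i)^(−n)] / i = 2200 · 128.113559 = 281,849.8304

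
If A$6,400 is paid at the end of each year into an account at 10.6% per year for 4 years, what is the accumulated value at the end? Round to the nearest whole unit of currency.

A$29,966

FV = PMT · [(1+i)^n − 1] / i = 6400 · 4.682135 = 29,965.6641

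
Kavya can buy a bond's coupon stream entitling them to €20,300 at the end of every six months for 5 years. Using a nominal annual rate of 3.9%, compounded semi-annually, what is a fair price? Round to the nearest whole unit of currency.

i = 0.039/2 = 0.0195 per half-year; n = 5·2 = 10.
Annuity factor a(10|0.0195) = 9.006129; PV = 20300 × 9.006129 = 182,824.4253

€182,824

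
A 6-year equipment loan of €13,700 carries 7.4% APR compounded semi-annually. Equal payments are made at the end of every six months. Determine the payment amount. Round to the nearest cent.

i = 0.074/2 = 0.037 per half-year; n = 6·2 = 12.
Annuity-PV factor = 9.550578; PMT = 13700 / 9.550578 = 1,434.4682

€1,434.47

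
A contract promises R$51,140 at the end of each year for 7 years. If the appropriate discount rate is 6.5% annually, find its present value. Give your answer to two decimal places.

R$280,478.34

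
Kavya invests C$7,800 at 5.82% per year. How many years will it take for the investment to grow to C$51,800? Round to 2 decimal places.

33.47 years

n = ln(51800/7800) / ln(1+0.0582) = ln(6.64103) / 0.056569 = 33.4681 years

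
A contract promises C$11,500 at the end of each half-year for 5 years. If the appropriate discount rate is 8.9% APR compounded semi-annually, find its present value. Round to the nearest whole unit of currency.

C$91,220

With 2 periods per year: i = 0.0445, n = 10.
PV = 11500 × [1 − (1+0.0445)^(−10)] / 0.0445 = 11500 × 7.932207 = 91,220.3777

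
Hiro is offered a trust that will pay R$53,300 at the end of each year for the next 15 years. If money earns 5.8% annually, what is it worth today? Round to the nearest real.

R$524,495

Annuity factor a(15|0.058) = 9.840437; PV = 53300 × 9.840437 = 524,495.3175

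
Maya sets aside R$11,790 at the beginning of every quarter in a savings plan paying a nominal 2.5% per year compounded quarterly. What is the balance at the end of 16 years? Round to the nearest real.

R$930,054

With 4 periods per year: i = 0.00625, n = 64.
Accumulation factor s(64|0.00625) × (1+i) = 78.884978; FV = 11790 × 78.884978 = 930,053.8875
(Beginning-of-period payments → annuity-due factor ×(1+i).)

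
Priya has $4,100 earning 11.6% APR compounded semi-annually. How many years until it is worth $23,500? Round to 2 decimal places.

15.48 years

Periodic rate i = 0.116/2 = 0.058.
(1+i)^n = 23500/4100 = 5.73171, so n = ln 5.73171 / ln 1.058 = 30.9685 half-years
= 30.9685/2 years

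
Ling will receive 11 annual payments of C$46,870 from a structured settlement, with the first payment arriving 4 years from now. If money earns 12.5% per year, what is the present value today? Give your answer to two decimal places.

PV at t=3 (ordinary 11-year annuity): 46870 × a(11|0.125) = 46870 × 5.810161 = 272,322.2333
Discount back 3 years: 272,322.2333 × (1+0.125)^(−3) = 272,322.2333 × 0.702332 = 191,260.6083

C$191,260.61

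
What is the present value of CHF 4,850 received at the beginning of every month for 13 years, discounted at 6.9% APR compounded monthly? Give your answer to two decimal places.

CHF 501,497.59

i = 0.069/12 = 0.00575 per month; n = 13·12 = 156.
Annuity factor a(156|0.00575) × (1+i) = 103.401564; PV = 4850 × 103.401564 = 501,497.5858
(annuity-due: payments at period start, so ×(1+i).)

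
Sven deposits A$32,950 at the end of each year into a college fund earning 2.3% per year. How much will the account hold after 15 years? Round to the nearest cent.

A$582,331.17

FV = PMT · [(1+i)^n − 1] / i = 32950 · 17.673177 = 582,331.1659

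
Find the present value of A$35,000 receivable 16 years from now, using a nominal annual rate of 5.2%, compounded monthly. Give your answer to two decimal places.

Periodic rate i = 0.052/12 = 0.00433333; n = 16 × 12 = 192 periods.
PV = FV·(1+i)^(−n) = 35,000 × 0.435961 = 15,258.6345

A$15,258.63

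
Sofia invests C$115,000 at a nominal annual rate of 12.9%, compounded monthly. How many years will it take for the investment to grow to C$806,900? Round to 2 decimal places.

15.18 years

Periodic rate i = 0.129/12 = 0.01075.
n = ln(806900/115000) / ln(1+0.01075) = ln(7.01652) / 0.010693 = 182.2066 months
= 182.2066/12 years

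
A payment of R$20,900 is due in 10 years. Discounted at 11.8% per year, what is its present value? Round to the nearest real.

Discount factor = (1+0.118)^(−10) = 0.327780; PV = 20,900 × 0.327780 = 6,850.5943

R$6,851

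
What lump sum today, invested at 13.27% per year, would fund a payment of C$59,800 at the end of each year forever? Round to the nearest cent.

PV = C/r = 59800/0.1327 = 450,640.5426

C$450,640.54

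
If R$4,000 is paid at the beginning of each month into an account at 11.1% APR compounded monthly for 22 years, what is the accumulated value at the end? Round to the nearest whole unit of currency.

i = 0.111/12 = 0.00925 per month; n = 22·12 = 264.
FV = 4000 × [(1+0.00925)^264 − 1] / 0.00925 × (1+i) = 4000 × 1131.198790 = 4,524,795.1600
(Beginning-of-period payments → annuity-due factor ×(1+i).)

R$4,524,795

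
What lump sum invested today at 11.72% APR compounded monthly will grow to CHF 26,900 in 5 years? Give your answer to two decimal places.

CHF 15,013.79

i = 0.1172/12 = 0.00976667 per month; n = 5·12 = 60.
Discount factor = (1+0.00976667)^(−60) = 0.558134; PV = 26,900 × 0.558134 = 15,013.7947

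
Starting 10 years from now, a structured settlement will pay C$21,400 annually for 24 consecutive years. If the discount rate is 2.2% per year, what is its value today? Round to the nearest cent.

PV at t=9 (ordinary 24-year annuity): 21400 × a(24|0.022) = 21400 × 18.492315 = 395,735.5362
PV₀ = 395,735.5362 / (1+0.022)^9 = 395,735.5362 / 1.216349 = 325,347.1364

C$325,347.14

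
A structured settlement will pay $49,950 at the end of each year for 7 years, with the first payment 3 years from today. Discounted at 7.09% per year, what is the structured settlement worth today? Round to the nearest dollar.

$233,996

Value one period before first payment (t=2): 49950 × [1 − (1+0.0709)^(−7)] / 0.0709 = 49950 × 5.372420 = 268,352.4016
Discount back 2 years: 268,352.4016 × (1+0.0709)^(−2) = 268,352.4016 × 0.871971 = 233,995.5774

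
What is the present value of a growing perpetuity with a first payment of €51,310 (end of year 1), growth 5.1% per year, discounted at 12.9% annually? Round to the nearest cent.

€657,820.51

PV = PMT / (i − g) = 51310 / (0.129 − 0.051) = 51310 / 0.078000 = 657,820.5128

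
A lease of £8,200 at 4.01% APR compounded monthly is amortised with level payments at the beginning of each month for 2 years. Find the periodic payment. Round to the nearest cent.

£354.93

With 12 periods per year: i = 0.00334167, n = 24.
Annuity-PV factor × (1+i) = 23.102836; PMT = 8200 / 23.102836 = 354.9348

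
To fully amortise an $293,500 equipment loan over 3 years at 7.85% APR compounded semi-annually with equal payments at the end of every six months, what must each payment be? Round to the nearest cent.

i = 0.0785/2 = 0.03925 per half-year; n = 3·2 = 6.
PMT = 293500 / ( [1 − (1+0.03925)^(−6)] / 0.03925 ) = 293500 / 5.254960 = 55,851.9907

$55,851.99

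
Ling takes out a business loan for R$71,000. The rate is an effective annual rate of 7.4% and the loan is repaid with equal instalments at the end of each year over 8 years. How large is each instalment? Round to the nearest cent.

Annuity-PV factor = 5.879832; PMT = 71000 / 5.879832 = 12,075.1747

R$12,075.17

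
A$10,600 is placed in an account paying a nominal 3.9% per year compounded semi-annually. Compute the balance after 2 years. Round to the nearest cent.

A$11,451.30

With 2 periods per year: i = 0.0195, n = 4.
FV = 10,600 × (1 + 0.0195)^4 = 11,451.2998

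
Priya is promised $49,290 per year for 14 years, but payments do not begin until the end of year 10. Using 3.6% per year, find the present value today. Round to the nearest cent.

$388,915.82

Value one period before first payment (t=9): 49290 × [1 − (1+0.036)^(−14)] / 0.036 = 49290 × 10.847623 = 534,679.3473
Discount back 9 years: 534,679.3473 × (1+0.036)^(−9) = 534,679.3473 × 0.727381 = 388,915.8210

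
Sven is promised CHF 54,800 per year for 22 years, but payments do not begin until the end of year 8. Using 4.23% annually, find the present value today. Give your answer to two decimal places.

CHF 579,744.67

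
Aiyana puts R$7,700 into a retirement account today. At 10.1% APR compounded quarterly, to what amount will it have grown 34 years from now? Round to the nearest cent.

With 4 periods per year: i = 0.02525, n = 136.
FV = 7,700 × (1 + 0.02525)^136 = 228,739.1630

R$228,739.16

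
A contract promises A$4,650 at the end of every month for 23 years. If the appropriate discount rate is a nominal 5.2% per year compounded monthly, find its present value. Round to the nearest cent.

A$747,737.41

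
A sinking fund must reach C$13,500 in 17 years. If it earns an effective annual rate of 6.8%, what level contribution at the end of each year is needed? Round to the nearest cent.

C$445.65

FV-annuity factor = 30.293068; PMT = 13500 / 30.293068 = 445.6465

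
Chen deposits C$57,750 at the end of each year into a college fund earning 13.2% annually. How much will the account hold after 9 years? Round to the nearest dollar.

C$897,852

Accumulation factor s(9|0.132) = 15.547228; FV = 57750 × 15.547228 = 897,852.4238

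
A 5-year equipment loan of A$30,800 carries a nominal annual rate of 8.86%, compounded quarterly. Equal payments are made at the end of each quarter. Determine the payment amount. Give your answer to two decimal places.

i = 0.0886/4 = 0.02215 per quarter; n = 5·4 = 20.
PMT = 30800 / ( [1 − (1+0.02215)^(−20)] / 0.02215 ) = 30800 / 16.017188 = 1,922.9343

A$1,922.93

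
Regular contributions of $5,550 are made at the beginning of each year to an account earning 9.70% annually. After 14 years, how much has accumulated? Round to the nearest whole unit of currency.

FV = 5550 × [(1+0.097)^14 − 1] / 0.097 × (1+i) = 5550 × 30.026648 = 166,647.8988
(Beginning-of-period payments → annuity-due factor ×(1+i).)

$166,648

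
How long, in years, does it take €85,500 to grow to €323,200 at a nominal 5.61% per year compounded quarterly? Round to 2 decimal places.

Periodic rate i = 0.0561/4 = 0.014025.
n = ln(323200/85500) / ln(1+0.014025) = ln(3.78012) / 0.013928 = 95.4765 quarters
= 95.4765/4 years

23.87 years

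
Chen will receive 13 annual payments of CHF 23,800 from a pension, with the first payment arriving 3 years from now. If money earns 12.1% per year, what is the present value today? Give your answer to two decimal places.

CHF 121,066.35

Value one period before first payment (t=2): 23800 × [1 − (1+0.121)^(−13)] / 0.121 = 23800 × 6.392308 = 152,136.9398
Discount back 2 years: 152,136.9398 × (1+0.121)^(−2) = 152,136.9398 × 0.795772 = 121,066.3506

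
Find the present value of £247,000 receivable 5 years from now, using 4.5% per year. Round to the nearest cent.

PV = FV·(1+i)^(−n) = 247,000 × 0.802451 = 198,205.4085

£198,205.41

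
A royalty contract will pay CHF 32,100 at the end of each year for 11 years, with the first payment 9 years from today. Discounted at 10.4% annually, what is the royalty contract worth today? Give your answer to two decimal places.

CHF 92,764.07

PV at t=8 (ordinary 11-year annuity): 32100 × a(11|0.104) = 32100 × 6.377161 = 204,706.8639
PV₀ = 204,706.8639 / (1+0.104)^8 = 204,706.8639 / 2.206747 = 92,764.0749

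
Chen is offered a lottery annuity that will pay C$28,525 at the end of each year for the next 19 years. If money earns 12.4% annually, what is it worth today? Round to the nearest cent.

PV = 28525 × [1 − (1+0.124)^(−19)] / 0.124 = 28525 × 7.189495 = 205,080.3528

C$205,080.35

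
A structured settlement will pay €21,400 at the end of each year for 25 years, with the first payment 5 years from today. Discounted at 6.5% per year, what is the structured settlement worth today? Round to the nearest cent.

Value one period before first payment (t=4): 21400 × [1 − (1+0.065)^(−25)] / 0.065 = 21400 × 12.197877 = 261,034.5619
Discount back 4 years: 261,034.5619 × (1+0.065)^(−4) = 261,034.5619 × 0.777323 = 202,908.1925

€202,908.19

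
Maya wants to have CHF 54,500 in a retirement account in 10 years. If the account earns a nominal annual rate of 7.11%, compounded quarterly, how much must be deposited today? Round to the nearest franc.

CHF 26,936

With 4 periods per year: i = 0.017775, n = 40.
Discount factor = (1+0.017775)^(−40) = 0.494230; PV = 54,500 × 0.494230 = 26,935.5188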